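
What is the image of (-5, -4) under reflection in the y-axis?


Reflection across y-axis: (x, y) -> (-x, y)
(-5, -4) -> (5, -4)

(5, -4)


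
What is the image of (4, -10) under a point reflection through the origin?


Reflection through origin: (x, y) -> (-x, -y)
(4, -10) -> (-4, 10)

(-4, 10)


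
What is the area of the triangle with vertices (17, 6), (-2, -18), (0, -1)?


Area = |x1(y2-y3) + x2(y3-y1) + x3(y1-y2)| / 2
= |17*(-18--1) + -2*(-1-6) + 0*(6--18)| / 2
= 137.5

137.5


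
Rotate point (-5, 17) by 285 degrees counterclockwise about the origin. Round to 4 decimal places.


x' = -5*cos(285) - 17*sin(285) = 15.1266
y' = -5*sin(285) + 17*cos(285) = 9.2296

(15.1266, 9.2296)


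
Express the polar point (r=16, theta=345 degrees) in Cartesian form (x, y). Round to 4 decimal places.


x = 16 * cos(345) = 15.4548
y = 16 * sin(345) = -4.1411

(15.4548, -4.1411)


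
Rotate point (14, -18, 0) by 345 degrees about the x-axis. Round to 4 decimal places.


x' = 14
y' = -18*cos(345) - 0*sin(345) = -17.3867
z' = -18*sin(345) + 0*cos(345) = 4.6587

(14, -17.3867, 4.6587)


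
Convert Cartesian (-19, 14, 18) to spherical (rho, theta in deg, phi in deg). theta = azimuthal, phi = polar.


rho = sqrt((-19)^2 + 14^2 + 18^2) = 29.6816
theta = atan2(14, -19) = 143.6156 deg
phi = acos(18/29.6816) = 52.6678 deg

rho = 29.6816, theta = 143.6156 deg, phi = 52.6678 deg


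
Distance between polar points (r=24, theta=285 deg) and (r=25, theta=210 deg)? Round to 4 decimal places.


d = sqrt(r1^2 + r2^2 - 2*r1*r2*cos(t2-t1))
d = sqrt(24^2 + 25^2 - 2*24*25*cos(210-285)) = 29.8399

29.8399


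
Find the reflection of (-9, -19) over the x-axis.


Reflection across x-axis: (x, y) -> (x, -y)
(-9, -19) -> (-9, 19)

(-9, 19)


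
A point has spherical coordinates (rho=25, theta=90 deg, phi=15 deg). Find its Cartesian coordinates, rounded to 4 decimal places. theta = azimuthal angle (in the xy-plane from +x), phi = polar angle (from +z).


x = 25 * sin(15) * cos(90) = 0
y = 25 * sin(15) * sin(90) = 6.4705
z = 25 * cos(15) = 24.1481

(0, 6.4705, 24.1481)


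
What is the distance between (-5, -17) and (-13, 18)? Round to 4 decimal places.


d = sqrt((-13--5)^2 + (18--17)^2) = 35.9026

35.9026


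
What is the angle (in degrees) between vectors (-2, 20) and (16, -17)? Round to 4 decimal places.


dot = -2*16 + 20*-17 = -372
|u| = 20.0998, |v| = 23.3452
cos(angle) = -0.7928
angle = 142.4463 degrees

142.4463 degrees


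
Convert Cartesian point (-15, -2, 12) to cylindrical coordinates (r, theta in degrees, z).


r = sqrt((-15)^2 + (-2)^2) = 15.1327
theta = atan2(-2, -15) = 187.5946 deg
z = 12

r = 15.1327, theta = 187.5946 deg, z = 12


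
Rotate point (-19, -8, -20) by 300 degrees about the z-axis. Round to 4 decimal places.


x' = -19*cos(300) - -8*sin(300) = -16.4282
y' = -19*sin(300) + -8*cos(300) = 12.4545
z' = -20

(-16.4282, 12.4545, -20)


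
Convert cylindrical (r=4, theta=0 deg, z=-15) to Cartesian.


x = 4 * cos(0) = 4
y = 4 * sin(0) = 0
z = -15

(4, 0, -15)


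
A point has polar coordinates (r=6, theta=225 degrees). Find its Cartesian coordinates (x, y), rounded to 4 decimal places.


x = 6 * cos(225) = -4.2426
y = 6 * sin(225) = -4.2426

(-4.2426, -4.2426)


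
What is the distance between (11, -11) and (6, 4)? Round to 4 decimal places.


d = sqrt((6-11)^2 + (4--11)^2) = 15.8114

15.8114


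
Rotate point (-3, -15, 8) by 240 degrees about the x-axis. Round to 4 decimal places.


x' = -3
y' = -15*cos(240) - 8*sin(240) = 14.4282
z' = -15*sin(240) + 8*cos(240) = 8.9904

(-3, 14.4282, 8.9904)


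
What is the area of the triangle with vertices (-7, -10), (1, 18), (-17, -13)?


Area = |x1(y2-y3) + x2(y3-y1) + x3(y1-y2)| / 2
= |-7*(18--13) + 1*(-13--10) + -17*(-10-18)| / 2
= 128

128


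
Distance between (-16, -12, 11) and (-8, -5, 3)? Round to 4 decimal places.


d = sqrt((-8--16)^2 + (-5--12)^2 + (3-11)^2) = 13.3041

13.3041


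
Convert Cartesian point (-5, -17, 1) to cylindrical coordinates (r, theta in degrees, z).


r = sqrt((-5)^2 + (-17)^2) = 17.72
theta = atan2(-17, -5) = 253.6105 deg
z = 1

r = 17.72, theta = 253.6105 deg, z = 1


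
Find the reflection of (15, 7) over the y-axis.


Reflection across y-axis: (x, y) -> (-x, y)
(15, 7) -> (-15, 7)

(-15, 7)


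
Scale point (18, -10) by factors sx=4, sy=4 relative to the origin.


Scaling: (x*sx, y*sy) = (18*4, -10*4) = (72, -40)

(72, -40)


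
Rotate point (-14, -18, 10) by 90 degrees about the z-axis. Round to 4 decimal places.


x' = -14*cos(90) - -18*sin(90) = 18
y' = -14*sin(90) + -18*cos(90) = -14
z' = 10

(18, -14, 10)


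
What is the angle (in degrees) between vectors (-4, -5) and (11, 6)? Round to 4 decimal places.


dot = -4*11 + -5*6 = -74
|u| = 6.4031, |v| = 12.53
cos(angle) = -0.9223
angle = 157.2703 degrees

157.2703 degrees


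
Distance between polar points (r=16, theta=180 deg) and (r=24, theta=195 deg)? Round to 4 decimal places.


d = sqrt(r1^2 + r2^2 - 2*r1*r2*cos(t2-t1))
d = sqrt(16^2 + 24^2 - 2*16*24*cos(195-180)) = 9.4957

9.4957


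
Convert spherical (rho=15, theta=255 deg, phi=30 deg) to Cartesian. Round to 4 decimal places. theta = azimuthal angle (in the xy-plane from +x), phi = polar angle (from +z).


x = 15 * sin(30) * cos(255) = -1.9411
y = 15 * sin(30) * sin(255) = -7.2444
z = 15 * cos(30) = 12.9904

(-1.9411, -7.2444, 12.9904)


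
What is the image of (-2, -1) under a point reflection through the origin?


Reflection through origin: (x, y) -> (-x, -y)
(-2, -1) -> (2, 1)

(2, 1)


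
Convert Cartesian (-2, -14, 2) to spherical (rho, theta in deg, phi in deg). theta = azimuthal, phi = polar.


rho = sqrt((-2)^2 + (-14)^2 + 2^2) = 14.2829
theta = atan2(-14, -2) = 261.8699 deg
phi = acos(2/14.2829) = 81.9505 deg

rho = 14.2829, theta = 261.8699 deg, phi = 81.9505 deg


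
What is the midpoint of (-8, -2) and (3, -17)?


Midpoint = ((-8+3)/2, (-2+-17)/2) = (-2.5, -9.5)

(-2.5, -9.5)


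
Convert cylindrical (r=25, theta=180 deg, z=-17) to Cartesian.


x = 25 * cos(180) = -25
y = 25 * sin(180) = 0
z = -17

(-25, 0, -17)


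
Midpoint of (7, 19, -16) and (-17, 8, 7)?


Midpoint = ((7+-17)/2, (19+8)/2, (-16+7)/2) = (-5, 13.5, -4.5)

(-5, 13.5, -4.5)


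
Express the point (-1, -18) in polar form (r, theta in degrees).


r = sqrt((-1)^2 + (-18)^2) = 18.0278
theta = atan2(-18, -1) = 266.8202 degrees

r = 18.0278, theta = 266.8202 degrees


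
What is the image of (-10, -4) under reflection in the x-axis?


Reflection across x-axis: (x, y) -> (x, -y)
(-10, -4) -> (-10, 4)

(-10, 4)


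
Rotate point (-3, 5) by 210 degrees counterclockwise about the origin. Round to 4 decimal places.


x' = -3*cos(210) - 5*sin(210) = 5.0981
y' = -3*sin(210) + 5*cos(210) = -2.8301

(5.0981, -2.8301)


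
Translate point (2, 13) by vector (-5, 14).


Translation: (x+dx, y+dy) = (2+-5, 13+14) = (-3, 27)

(-3, 27)


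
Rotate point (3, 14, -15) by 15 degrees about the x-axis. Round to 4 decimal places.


x' = 3
y' = 14*cos(15) - -15*sin(15) = 17.4052
z' = 14*sin(15) + -15*cos(15) = -10.8654

(3, 17.4052, -10.8654)


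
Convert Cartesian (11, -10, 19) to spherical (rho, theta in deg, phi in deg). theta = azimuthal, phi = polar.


rho = sqrt(11^2 + (-10)^2 + 19^2) = 24.1247
theta = atan2(-10, 11) = 317.7263 deg
phi = acos(19/24.1247) = 38.0405 deg

rho = 24.1247, theta = 317.7263 deg, phi = 38.0405 deg


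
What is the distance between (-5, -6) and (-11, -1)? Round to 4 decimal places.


d = sqrt((-11--5)^2 + (-1--6)^2) = 7.8102

7.8102


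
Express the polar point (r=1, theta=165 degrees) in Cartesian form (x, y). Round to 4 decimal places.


x = 1 * cos(165) = -0.9659
y = 1 * sin(165) = 0.2588

(-0.9659, 0.2588)


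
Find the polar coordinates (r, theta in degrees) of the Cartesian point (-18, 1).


r = sqrt((-18)^2 + 1^2) = 18.0278
theta = atan2(1, -18) = 176.8202 degrees

r = 18.0278, theta = 176.8202 degrees


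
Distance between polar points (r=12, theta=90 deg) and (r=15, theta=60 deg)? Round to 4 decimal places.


d = sqrt(r1^2 + r2^2 - 2*r1*r2*cos(t2-t1))
d = sqrt(12^2 + 15^2 - 2*12*15*cos(60-90)) = 7.5651

7.5651


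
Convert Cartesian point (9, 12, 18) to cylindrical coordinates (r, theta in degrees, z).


r = sqrt(9^2 + 12^2) = 15
theta = atan2(12, 9) = 53.1301 deg
z = 18

r = 15, theta = 53.1301 deg, z = 18


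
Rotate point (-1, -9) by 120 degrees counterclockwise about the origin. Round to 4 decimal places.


x' = -1*cos(120) - -9*sin(120) = 8.2942
y' = -1*sin(120) + -9*cos(120) = 3.634

(8.2942, 3.634)


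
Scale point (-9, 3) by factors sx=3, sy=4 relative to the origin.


Scaling: (x*sx, y*sy) = (-9*3, 3*4) = (-27, 12)

(-27, 12)


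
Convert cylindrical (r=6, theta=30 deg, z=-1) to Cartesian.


x = 6 * cos(30) = 5.1962
y = 6 * sin(30) = 3
z = -1

(5.1962, 3, -1)


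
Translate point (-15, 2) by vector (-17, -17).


Translation: (x+dx, y+dy) = (-15+-17, 2+-17) = (-32, -15)

(-32, -15)


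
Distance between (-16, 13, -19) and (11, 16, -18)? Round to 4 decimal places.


d = sqrt((11--16)^2 + (16-13)^2 + (-18--19)^2) = 27.1846

27.1846


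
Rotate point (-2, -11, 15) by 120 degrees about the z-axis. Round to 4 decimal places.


x' = -2*cos(120) - -11*sin(120) = 10.5263
y' = -2*sin(120) + -11*cos(120) = 3.7679
z' = 15

(10.5263, 3.7679, 15)


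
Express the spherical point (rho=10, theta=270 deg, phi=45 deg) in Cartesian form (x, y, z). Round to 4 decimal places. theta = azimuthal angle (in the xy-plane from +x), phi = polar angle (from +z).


x = 10 * sin(45) * cos(270) = 0
y = 10 * sin(45) * sin(270) = -7.0711
z = 10 * cos(45) = 7.0711

(0, -7.0711, 7.0711)


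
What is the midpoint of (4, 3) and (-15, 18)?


Midpoint = ((4+-15)/2, (3+18)/2) = (-5.5, 10.5)

(-5.5, 10.5)


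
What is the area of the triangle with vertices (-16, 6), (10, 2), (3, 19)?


Area = |x1(y2-y3) + x2(y3-y1) + x3(y1-y2)| / 2
= |-16*(2-19) + 10*(19-6) + 3*(6-2)| / 2
= 207

207


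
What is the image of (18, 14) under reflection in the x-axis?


Reflection across x-axis: (x, y) -> (x, -y)
(18, 14) -> (18, -14)

(18, -14)


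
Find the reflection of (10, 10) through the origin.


Reflection through origin: (x, y) -> (-x, -y)
(10, 10) -> (-10, -10)

(-10, -10)


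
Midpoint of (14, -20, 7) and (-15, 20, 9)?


Midpoint = ((14+-15)/2, (-20+20)/2, (7+9)/2) = (-0.5, 0, 8)

(-0.5, 0, 8)


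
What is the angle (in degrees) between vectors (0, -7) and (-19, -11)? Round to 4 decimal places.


dot = 0*-19 + -7*-11 = 77
|u| = 7, |v| = 21.9545
cos(angle) = 0.501
angle = 59.9314 degrees

59.9314 degrees


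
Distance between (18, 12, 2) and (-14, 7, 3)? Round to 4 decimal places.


d = sqrt((-14-18)^2 + (7-12)^2 + (3-2)^2) = 32.4037

32.4037


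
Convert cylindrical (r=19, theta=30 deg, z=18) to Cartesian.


x = 19 * cos(30) = 16.4545
y = 19 * sin(30) = 9.5
z = 18

(16.4545, 9.5, 18)


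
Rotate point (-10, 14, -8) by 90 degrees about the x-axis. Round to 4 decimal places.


x' = -10
y' = 14*cos(90) - -8*sin(90) = 8
z' = 14*sin(90) + -8*cos(90) = 14

(-10, 8, 14)


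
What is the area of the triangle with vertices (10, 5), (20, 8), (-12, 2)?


Area = |x1(y2-y3) + x2(y3-y1) + x3(y1-y2)| / 2
= |10*(8-2) + 20*(2-5) + -12*(5-8)| / 2
= 18

18


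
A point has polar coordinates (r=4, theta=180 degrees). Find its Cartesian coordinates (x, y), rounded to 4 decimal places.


x = 4 * cos(180) = -4
y = 4 * sin(180) = 0

(-4, 0)


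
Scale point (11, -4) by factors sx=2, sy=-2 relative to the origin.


Scaling: (x*sx, y*sy) = (11*2, -4*-2) = (22, 8)

(22, 8)


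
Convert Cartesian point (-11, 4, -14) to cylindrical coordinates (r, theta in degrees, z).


r = sqrt((-11)^2 + 4^2) = 11.7047
theta = atan2(4, -11) = 160.0169 deg
z = -14

r = 11.7047, theta = 160.0169 deg, z = -14


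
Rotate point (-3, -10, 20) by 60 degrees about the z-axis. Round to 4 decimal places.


x' = -3*cos(60) - -10*sin(60) = 7.1603
y' = -3*sin(60) + -10*cos(60) = -7.5981
z' = 20

(7.1603, -7.5981, 20)


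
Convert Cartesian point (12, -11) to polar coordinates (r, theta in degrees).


r = sqrt(12^2 + (-11)^2) = 16.2788
theta = atan2(-11, 12) = 317.4896 degrees

r = 16.2788, theta = 317.4896 degrees


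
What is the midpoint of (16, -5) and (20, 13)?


Midpoint = ((16+20)/2, (-5+13)/2) = (18, 4)

(18, 4)


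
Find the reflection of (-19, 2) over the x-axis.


Reflection across x-axis: (x, y) -> (x, -y)
(-19, 2) -> (-19, -2)

(-19, -2)


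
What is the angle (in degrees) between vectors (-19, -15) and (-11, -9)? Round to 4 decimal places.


dot = -19*-11 + -15*-9 = 344
|u| = 24.2074, |v| = 14.2127
cos(angle) = 0.9998
angle = 0.9992 degrees

0.9992 degrees


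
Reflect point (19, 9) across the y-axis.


Reflection across y-axis: (x, y) -> (-x, y)
(19, 9) -> (-19, 9)

(-19, 9)


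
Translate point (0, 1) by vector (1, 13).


Translation: (x+dx, y+dy) = (0+1, 1+13) = (1, 14)

(1, 14)


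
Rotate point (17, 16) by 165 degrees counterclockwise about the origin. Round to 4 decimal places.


x' = 17*cos(165) - 16*sin(165) = -20.5618
y' = 17*sin(165) + 16*cos(165) = -11.0549

(-20.5618, -11.0549)


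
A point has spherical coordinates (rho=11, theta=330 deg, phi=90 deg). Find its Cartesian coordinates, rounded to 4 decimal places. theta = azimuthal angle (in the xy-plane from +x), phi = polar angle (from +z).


x = 11 * sin(90) * cos(330) = 9.5263
y = 11 * sin(90) * sin(330) = -5.5
z = 11 * cos(90) = 0

(9.5263, -5.5, 0)


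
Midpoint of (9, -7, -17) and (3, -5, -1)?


Midpoint = ((9+3)/2, (-7+-5)/2, (-17+-1)/2) = (6, -6, -9)

(6, -6, -9)


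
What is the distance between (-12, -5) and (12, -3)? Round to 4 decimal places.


d = sqrt((12--12)^2 + (-3--5)^2) = 24.0832

24.0832


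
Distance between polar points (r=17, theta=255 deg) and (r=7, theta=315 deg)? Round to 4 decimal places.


d = sqrt(r1^2 + r2^2 - 2*r1*r2*cos(t2-t1))
d = sqrt(17^2 + 7^2 - 2*17*7*cos(315-255)) = 14.7986

14.7986


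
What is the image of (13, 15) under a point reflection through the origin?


Reflection through origin: (x, y) -> (-x, -y)
(13, 15) -> (-13, -15)

(-13, -15)


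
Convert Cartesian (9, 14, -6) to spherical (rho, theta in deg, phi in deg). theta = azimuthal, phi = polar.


rho = sqrt(9^2 + 14^2 + (-6)^2) = 17.6918
theta = atan2(14, 9) = 57.2648 deg
phi = acos(-6/17.6918) = 109.8245 deg

rho = 17.6918, theta = 57.2648 deg, phi = 109.8245 deg


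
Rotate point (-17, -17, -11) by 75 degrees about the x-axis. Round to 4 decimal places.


x' = -17
y' = -17*cos(75) - -11*sin(75) = 6.2253
z' = -17*sin(75) + -11*cos(75) = -19.2677

(-17, 6.2253, -19.2677)


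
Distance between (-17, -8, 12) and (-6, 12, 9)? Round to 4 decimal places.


d = sqrt((-6--17)^2 + (12--8)^2 + (9-12)^2) = 23.0217

23.0217


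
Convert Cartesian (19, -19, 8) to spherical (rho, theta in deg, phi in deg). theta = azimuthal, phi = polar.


rho = sqrt(19^2 + (-19)^2 + 8^2) = 28.0357
theta = atan2(-19, 19) = 315 deg
phi = acos(8/28.0357) = 73.4202 deg

rho = 28.0357, theta = 315 deg, phi = 73.4202 deg


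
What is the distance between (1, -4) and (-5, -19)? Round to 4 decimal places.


d = sqrt((-5-1)^2 + (-19--4)^2) = 16.1555

16.1555


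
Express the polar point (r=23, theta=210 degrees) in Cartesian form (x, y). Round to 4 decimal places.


x = 23 * cos(210) = -19.9186
y = 23 * sin(210) = -11.5

(-19.9186, -11.5)


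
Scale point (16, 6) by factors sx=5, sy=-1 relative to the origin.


Scaling: (x*sx, y*sy) = (16*5, 6*-1) = (80, -6)

(80, -6)


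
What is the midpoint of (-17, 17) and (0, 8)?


Midpoint = ((-17+0)/2, (17+8)/2) = (-8.5, 12.5)

(-8.5, 12.5)


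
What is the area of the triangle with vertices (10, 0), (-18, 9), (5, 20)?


Area = |x1(y2-y3) + x2(y3-y1) + x3(y1-y2)| / 2
= |10*(9-20) + -18*(20-0) + 5*(0-9)| / 2
= 257.5

257.5


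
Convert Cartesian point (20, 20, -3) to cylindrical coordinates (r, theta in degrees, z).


r = sqrt(20^2 + 20^2) = 28.2843
theta = atan2(20, 20) = 45 deg
z = -3

r = 28.2843, theta = 45 deg, z = -3


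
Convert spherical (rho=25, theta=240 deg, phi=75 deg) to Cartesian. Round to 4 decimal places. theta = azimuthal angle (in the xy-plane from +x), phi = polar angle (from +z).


x = 25 * sin(75) * cos(240) = -12.0741
y = 25 * sin(75) * sin(240) = -20.9129
z = 25 * cos(75) = 6.4705

(-12.0741, -20.9129, 6.4705)


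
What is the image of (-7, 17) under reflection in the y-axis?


Reflection across y-axis: (x, y) -> (-x, y)
(-7, 17) -> (7, 17)

(7, 17)


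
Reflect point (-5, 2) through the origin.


Reflection through origin: (x, y) -> (-x, -y)
(-5, 2) -> (5, -2)

(5, -2)


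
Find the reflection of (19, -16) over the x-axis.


Reflection across x-axis: (x, y) -> (x, -y)
(19, -16) -> (19, 16)

(19, 16)


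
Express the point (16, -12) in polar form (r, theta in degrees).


r = sqrt(16^2 + (-12)^2) = 20
theta = atan2(-12, 16) = 323.1301 degrees

r = 20, theta = 323.1301 degrees


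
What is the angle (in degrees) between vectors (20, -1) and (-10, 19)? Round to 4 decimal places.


dot = 20*-10 + -1*19 = -219
|u| = 20.025, |v| = 21.4709
cos(angle) = -0.5094
angle = 120.6209 degrees

120.6209 degrees


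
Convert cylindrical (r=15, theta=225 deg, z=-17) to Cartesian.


x = 15 * cos(225) = -10.6066
y = 15 * sin(225) = -10.6066
z = -17

(-10.6066, -10.6066, -17)


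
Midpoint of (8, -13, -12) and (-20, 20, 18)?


Midpoint = ((8+-20)/2, (-13+20)/2, (-12+18)/2) = (-6, 3.5, 3)

(-6, 3.5, 3)


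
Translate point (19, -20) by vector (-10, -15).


Translation: (x+dx, y+dy) = (19+-10, -20+-15) = (9, -35)

(9, -35)


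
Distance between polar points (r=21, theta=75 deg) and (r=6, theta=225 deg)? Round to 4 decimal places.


d = sqrt(r1^2 + r2^2 - 2*r1*r2*cos(t2-t1))
d = sqrt(21^2 + 6^2 - 2*21*6*cos(225-75)) = 26.3674

26.3674


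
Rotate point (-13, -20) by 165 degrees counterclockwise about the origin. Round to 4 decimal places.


x' = -13*cos(165) - -20*sin(165) = 17.7334
y' = -13*sin(165) + -20*cos(165) = 15.9539

(17.7334, 15.9539)


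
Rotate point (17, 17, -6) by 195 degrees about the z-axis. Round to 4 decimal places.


x' = 17*cos(195) - 17*sin(195) = -12.0208
y' = 17*sin(195) + 17*cos(195) = -20.8207
z' = -6

(-12.0208, -20.8207, -6)


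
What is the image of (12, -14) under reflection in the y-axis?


Reflection across y-axis: (x, y) -> (-x, y)
(12, -14) -> (-12, -14)

(-12, -14)


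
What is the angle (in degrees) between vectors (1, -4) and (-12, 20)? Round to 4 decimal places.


dot = 1*-12 + -4*20 = -92
|u| = 4.1231, |v| = 23.3238
cos(angle) = -0.9567
angle = 163.0725 degrees

163.0725 degrees


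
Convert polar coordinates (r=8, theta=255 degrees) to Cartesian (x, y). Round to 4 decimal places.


x = 8 * cos(255) = -2.0706
y = 8 * sin(255) = -7.7274

(-2.0706, -7.7274)


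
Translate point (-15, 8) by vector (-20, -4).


Translation: (x+dx, y+dy) = (-15+-20, 8+-4) = (-35, 4)

(-35, 4)


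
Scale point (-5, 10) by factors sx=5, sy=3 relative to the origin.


Scaling: (x*sx, y*sy) = (-5*5, 10*3) = (-25, 30)

(-25, 30)


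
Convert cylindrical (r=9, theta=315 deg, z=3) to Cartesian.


x = 9 * cos(315) = 6.364
y = 9 * sin(315) = -6.364
z = 3

(6.364, -6.364, 3)


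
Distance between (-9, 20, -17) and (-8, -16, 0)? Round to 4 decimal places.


d = sqrt((-8--9)^2 + (-16-20)^2 + (0--17)^2) = 39.8246

39.8246


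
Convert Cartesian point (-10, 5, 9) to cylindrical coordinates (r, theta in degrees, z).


r = sqrt((-10)^2 + 5^2) = 11.1803
theta = atan2(5, -10) = 153.4349 deg
z = 9

r = 11.1803, theta = 153.4349 deg, z = 9


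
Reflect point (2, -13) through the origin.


Reflection through origin: (x, y) -> (-x, -y)
(2, -13) -> (-2, 13)

(-2, 13)


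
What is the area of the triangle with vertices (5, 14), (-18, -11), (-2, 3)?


Area = |x1(y2-y3) + x2(y3-y1) + x3(y1-y2)| / 2
= |5*(-11-3) + -18*(3-14) + -2*(14--11)| / 2
= 39

39


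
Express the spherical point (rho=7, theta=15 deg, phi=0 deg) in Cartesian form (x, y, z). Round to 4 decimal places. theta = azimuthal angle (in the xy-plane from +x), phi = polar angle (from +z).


x = 7 * sin(0) * cos(15) = 0
y = 7 * sin(0) * sin(15) = 0
z = 7 * cos(0) = 7

(0, 0, 7)


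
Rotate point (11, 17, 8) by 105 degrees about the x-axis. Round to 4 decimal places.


x' = 11
y' = 17*cos(105) - 8*sin(105) = -12.1273
z' = 17*sin(105) + 8*cos(105) = 14.3502

(11, -12.1273, 14.3502)


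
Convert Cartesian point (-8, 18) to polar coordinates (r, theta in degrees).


r = sqrt((-8)^2 + 18^2) = 19.6977
theta = atan2(18, -8) = 113.9625 degrees

r = 19.6977, theta = 113.9625 degrees


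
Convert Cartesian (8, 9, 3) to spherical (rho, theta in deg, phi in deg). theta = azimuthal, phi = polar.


rho = sqrt(8^2 + 9^2 + 3^2) = 12.4097
theta = atan2(9, 8) = 48.3665 deg
phi = acos(3/12.4097) = 76.0103 deg

rho = 12.4097, theta = 48.3665 deg, phi = 76.0103 deg


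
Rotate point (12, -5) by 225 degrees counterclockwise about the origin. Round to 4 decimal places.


x' = 12*cos(225) - -5*sin(225) = -12.0208
y' = 12*sin(225) + -5*cos(225) = -4.9497

(-12.0208, -4.9497)


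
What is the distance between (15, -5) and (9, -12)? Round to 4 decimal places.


d = sqrt((9-15)^2 + (-12--5)^2) = 9.2195

9.2195


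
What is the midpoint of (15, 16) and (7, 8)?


Midpoint = ((15+7)/2, (16+8)/2) = (11, 12)

(11, 12)


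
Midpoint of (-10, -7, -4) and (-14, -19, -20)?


Midpoint = ((-10+-14)/2, (-7+-19)/2, (-4+-20)/2) = (-12, -13, -12)

(-12, -13, -12)


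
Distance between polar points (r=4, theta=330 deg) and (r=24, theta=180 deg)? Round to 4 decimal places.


d = sqrt(r1^2 + r2^2 - 2*r1*r2*cos(t2-t1))
d = sqrt(4^2 + 24^2 - 2*4*24*cos(180-330)) = 27.5368

27.5368


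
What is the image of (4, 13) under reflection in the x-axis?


Reflection across x-axis: (x, y) -> (x, -y)
(4, 13) -> (4, -13)

(4, -13)


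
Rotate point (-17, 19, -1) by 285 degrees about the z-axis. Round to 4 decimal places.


x' = -17*cos(285) - 19*sin(285) = 13.9527
y' = -17*sin(285) + 19*cos(285) = 21.3383
z' = -1

(13.9527, 21.3383, -1)


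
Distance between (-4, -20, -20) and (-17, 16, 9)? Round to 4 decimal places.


d = sqrt((-17--4)^2 + (16--20)^2 + (9--20)^2) = 48.0208

48.0208


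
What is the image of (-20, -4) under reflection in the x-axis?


Reflection across x-axis: (x, y) -> (x, -y)
(-20, -4) -> (-20, 4)

(-20, 4)


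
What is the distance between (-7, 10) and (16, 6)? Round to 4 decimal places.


d = sqrt((16--7)^2 + (6-10)^2) = 23.3452

23.3452


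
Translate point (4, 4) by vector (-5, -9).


Translation: (x+dx, y+dy) = (4+-5, 4+-9) = (-1, -5)

(-1, -5)


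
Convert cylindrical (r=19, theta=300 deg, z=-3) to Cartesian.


x = 19 * cos(300) = 9.5
y = 19 * sin(300) = -16.4545
z = -3

(9.5, -16.4545, -3)


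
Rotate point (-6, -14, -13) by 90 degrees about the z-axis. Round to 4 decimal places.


x' = -6*cos(90) - -14*sin(90) = 14
y' = -6*sin(90) + -14*cos(90) = -6
z' = -13

(14, -6, -13)


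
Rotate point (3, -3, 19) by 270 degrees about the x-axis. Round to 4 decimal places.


x' = 3
y' = -3*cos(270) - 19*sin(270) = 19
z' = -3*sin(270) + 19*cos(270) = 3

(3, 19, 3)


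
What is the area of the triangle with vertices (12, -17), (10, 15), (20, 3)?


Area = |x1(y2-y3) + x2(y3-y1) + x3(y1-y2)| / 2
= |12*(15-3) + 10*(3--17) + 20*(-17-15)| / 2
= 148

148


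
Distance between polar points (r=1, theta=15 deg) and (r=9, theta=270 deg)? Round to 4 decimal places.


d = sqrt(r1^2 + r2^2 - 2*r1*r2*cos(t2-t1))
d = sqrt(1^2 + 9^2 - 2*1*9*cos(270-15)) = 9.3091

9.3091


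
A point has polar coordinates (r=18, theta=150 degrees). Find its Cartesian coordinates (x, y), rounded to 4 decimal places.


x = 18 * cos(150) = -15.5885
y = 18 * sin(150) = 9

(-15.5885, 9)


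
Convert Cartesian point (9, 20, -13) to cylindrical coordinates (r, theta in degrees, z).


r = sqrt(9^2 + 20^2) = 21.9317
theta = atan2(20, 9) = 65.7723 deg
z = -13

r = 21.9317, theta = 65.7723 deg, z = -13


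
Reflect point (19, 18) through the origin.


Reflection through origin: (x, y) -> (-x, -y)
(19, 18) -> (-19, -18)

(-19, -18)


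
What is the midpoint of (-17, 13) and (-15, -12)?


Midpoint = ((-17+-15)/2, (13+-12)/2) = (-16, 0.5)

(-16, 0.5)


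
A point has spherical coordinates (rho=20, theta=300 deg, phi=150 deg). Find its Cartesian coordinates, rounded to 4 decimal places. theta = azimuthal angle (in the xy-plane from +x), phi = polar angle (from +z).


x = 20 * sin(150) * cos(300) = 5
y = 20 * sin(150) * sin(300) = -8.6603
z = 20 * cos(150) = -17.3205

(5, -8.6603, -17.3205)


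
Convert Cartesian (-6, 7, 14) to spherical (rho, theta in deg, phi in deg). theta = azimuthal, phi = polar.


rho = sqrt((-6)^2 + 7^2 + 14^2) = 16.7631
theta = atan2(7, -6) = 130.6013 deg
phi = acos(14/16.7631) = 33.3665 deg

rho = 16.7631, theta = 130.6013 deg, phi = 33.3665 deg


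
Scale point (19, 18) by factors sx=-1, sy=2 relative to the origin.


Scaling: (x*sx, y*sy) = (19*-1, 18*2) = (-19, 36)

(-19, 36)


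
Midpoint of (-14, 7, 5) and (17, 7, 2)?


Midpoint = ((-14+17)/2, (7+7)/2, (5+2)/2) = (1.5, 7, 3.5)

(1.5, 7, 3.5)


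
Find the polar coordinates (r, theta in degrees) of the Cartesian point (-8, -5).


r = sqrt((-8)^2 + (-5)^2) = 9.434
theta = atan2(-5, -8) = 212.0054 degrees

r = 9.434, theta = 212.0054 degrees


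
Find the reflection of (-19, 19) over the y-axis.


Reflection across y-axis: (x, y) -> (-x, y)
(-19, 19) -> (19, 19)

(19, 19)


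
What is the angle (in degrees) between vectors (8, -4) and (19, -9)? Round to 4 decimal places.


dot = 8*19 + -4*-9 = 188
|u| = 8.9443, |v| = 21.0238
cos(angle) = 0.9998
angle = 1.2189 degrees

1.2189 degrees


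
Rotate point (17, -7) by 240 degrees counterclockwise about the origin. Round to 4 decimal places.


x' = 17*cos(240) - -7*sin(240) = -14.5622
y' = 17*sin(240) + -7*cos(240) = -11.2224

(-14.5622, -11.2224)


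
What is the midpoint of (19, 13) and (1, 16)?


Midpoint = ((19+1)/2, (13+16)/2) = (10, 14.5)

(10, 14.5)


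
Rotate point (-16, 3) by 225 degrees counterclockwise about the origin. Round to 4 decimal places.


x' = -16*cos(225) - 3*sin(225) = 13.435
y' = -16*sin(225) + 3*cos(225) = 9.1924

(13.435, 9.1924)


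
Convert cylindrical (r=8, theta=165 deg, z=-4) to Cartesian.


x = 8 * cos(165) = -7.7274
y = 8 * sin(165) = 2.0706
z = -4

(-7.7274, 2.0706, -4)


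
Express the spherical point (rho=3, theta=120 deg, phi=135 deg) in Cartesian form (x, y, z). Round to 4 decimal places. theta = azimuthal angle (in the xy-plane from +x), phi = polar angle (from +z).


x = 3 * sin(135) * cos(120) = -1.0607
y = 3 * sin(135) * sin(120) = 1.8371
z = 3 * cos(135) = -2.1213

(-1.0607, 1.8371, -2.1213)


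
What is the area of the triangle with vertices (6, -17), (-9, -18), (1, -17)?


Area = |x1(y2-y3) + x2(y3-y1) + x3(y1-y2)| / 2
= |6*(-18--17) + -9*(-17--17) + 1*(-17--18)| / 2
= 2.5

2.5


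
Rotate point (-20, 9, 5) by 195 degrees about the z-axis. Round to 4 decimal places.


x' = -20*cos(195) - 9*sin(195) = 21.6479
y' = -20*sin(195) + 9*cos(195) = -3.517
z' = 5

(21.6479, -3.517, 5)


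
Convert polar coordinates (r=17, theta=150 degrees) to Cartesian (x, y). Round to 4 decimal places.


x = 17 * cos(150) = -14.7224
y = 17 * sin(150) = 8.5

(-14.7224, 8.5)


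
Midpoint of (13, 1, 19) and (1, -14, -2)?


Midpoint = ((13+1)/2, (1+-14)/2, (19+-2)/2) = (7, -6.5, 8.5)

(7, -6.5, 8.5)


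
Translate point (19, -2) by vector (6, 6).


Translation: (x+dx, y+dy) = (19+6, -2+6) = (25, 4)

(25, 4)


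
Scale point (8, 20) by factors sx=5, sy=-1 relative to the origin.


Scaling: (x*sx, y*sy) = (8*5, 20*-1) = (40, -20)

(40, -20)


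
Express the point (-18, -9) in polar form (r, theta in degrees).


r = sqrt((-18)^2 + (-9)^2) = 20.1246
theta = atan2(-9, -18) = 206.5651 degrees

r = 20.1246, theta = 206.5651 degrees


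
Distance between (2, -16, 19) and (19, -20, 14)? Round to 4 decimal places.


d = sqrt((19-2)^2 + (-20--16)^2 + (14-19)^2) = 18.1659

18.1659


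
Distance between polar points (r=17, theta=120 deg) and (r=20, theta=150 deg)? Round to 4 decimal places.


d = sqrt(r1^2 + r2^2 - 2*r1*r2*cos(t2-t1))
d = sqrt(17^2 + 20^2 - 2*17*20*cos(150-120)) = 10.0051

10.0051


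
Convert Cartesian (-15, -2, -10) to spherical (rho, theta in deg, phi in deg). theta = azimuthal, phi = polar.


rho = sqrt((-15)^2 + (-2)^2 + (-10)^2) = 18.1384
theta = atan2(-2, -15) = 187.5946 deg
phi = acos(-10/18.1384) = 123.4575 deg

rho = 18.1384, theta = 187.5946 deg, phi = 123.4575 deg


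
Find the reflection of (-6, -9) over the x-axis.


Reflection across x-axis: (x, y) -> (x, -y)
(-6, -9) -> (-6, 9)

(-6, 9)


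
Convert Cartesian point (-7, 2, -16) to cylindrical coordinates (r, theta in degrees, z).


r = sqrt((-7)^2 + 2^2) = 7.2801
theta = atan2(2, -7) = 164.0546 deg
z = -16

r = 7.2801, theta = 164.0546 deg, z = -16


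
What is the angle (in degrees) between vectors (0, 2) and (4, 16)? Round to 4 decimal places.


dot = 0*4 + 2*16 = 32
|u| = 2, |v| = 16.4924
cos(angle) = 0.9701
angle = 14.0362 degrees

14.0362 degrees


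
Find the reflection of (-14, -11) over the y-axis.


Reflection across y-axis: (x, y) -> (-x, y)
(-14, -11) -> (14, -11)

(14, -11)


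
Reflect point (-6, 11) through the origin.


Reflection through origin: (x, y) -> (-x, -y)
(-6, 11) -> (6, -11)

(6, -11)


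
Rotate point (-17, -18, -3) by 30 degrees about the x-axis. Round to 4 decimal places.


x' = -17
y' = -18*cos(30) - -3*sin(30) = -14.0885
z' = -18*sin(30) + -3*cos(30) = -11.5981

(-17, -14.0885, -11.5981)


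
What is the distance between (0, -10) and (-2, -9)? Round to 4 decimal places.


d = sqrt((-2-0)^2 + (-9--10)^2) = 2.2361

2.2361


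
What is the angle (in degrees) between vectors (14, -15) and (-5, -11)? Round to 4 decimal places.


dot = 14*-5 + -15*-11 = 95
|u| = 20.5183, |v| = 12.083
cos(angle) = 0.3832
angle = 67.469 degrees

67.469 degrees


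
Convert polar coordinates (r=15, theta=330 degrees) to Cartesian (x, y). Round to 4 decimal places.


x = 15 * cos(330) = 12.9904
y = 15 * sin(330) = -7.5

(12.9904, -7.5)


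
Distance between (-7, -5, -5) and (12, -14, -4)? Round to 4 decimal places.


d = sqrt((12--7)^2 + (-14--5)^2 + (-4--5)^2) = 21.0476

21.0476


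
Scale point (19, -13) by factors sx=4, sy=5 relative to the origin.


Scaling: (x*sx, y*sy) = (19*4, -13*5) = (76, -65)

(76, -65)


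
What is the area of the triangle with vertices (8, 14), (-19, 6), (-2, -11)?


Area = |x1(y2-y3) + x2(y3-y1) + x3(y1-y2)| / 2
= |8*(6--11) + -19*(-11-14) + -2*(14-6)| / 2
= 297.5

297.5


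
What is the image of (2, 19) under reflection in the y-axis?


Reflection across y-axis: (x, y) -> (-x, y)
(2, 19) -> (-2, 19)

(-2, 19)


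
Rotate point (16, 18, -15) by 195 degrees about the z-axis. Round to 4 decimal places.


x' = 16*cos(195) - 18*sin(195) = -10.7961
y' = 16*sin(195) + 18*cos(195) = -21.5278
z' = -15

(-10.7961, -21.5278, -15)


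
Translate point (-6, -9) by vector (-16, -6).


Translation: (x+dx, y+dy) = (-6+-16, -9+-6) = (-22, -15)

(-22, -15)


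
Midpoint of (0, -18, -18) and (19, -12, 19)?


Midpoint = ((0+19)/2, (-18+-12)/2, (-18+19)/2) = (9.5, -15, 0.5)

(9.5, -15, 0.5)


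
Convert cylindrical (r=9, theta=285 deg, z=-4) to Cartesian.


x = 9 * cos(285) = 2.3294
y = 9 * sin(285) = -8.6933
z = -4

(2.3294, -8.6933, -4)


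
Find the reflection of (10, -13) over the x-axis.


Reflection across x-axis: (x, y) -> (x, -y)
(10, -13) -> (10, 13)

(10, 13)


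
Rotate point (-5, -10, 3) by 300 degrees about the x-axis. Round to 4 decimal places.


x' = -5
y' = -10*cos(300) - 3*sin(300) = -2.4019
z' = -10*sin(300) + 3*cos(300) = 10.1603

(-5, -2.4019, 10.1603)


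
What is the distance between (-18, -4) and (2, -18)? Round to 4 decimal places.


d = sqrt((2--18)^2 + (-18--4)^2) = 24.4131

24.4131


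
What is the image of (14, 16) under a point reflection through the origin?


Reflection through origin: (x, y) -> (-x, -y)
(14, 16) -> (-14, -16)

(-14, -16)


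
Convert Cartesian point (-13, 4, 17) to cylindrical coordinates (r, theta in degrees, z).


r = sqrt((-13)^2 + 4^2) = 13.6015
theta = atan2(4, -13) = 162.8973 deg
z = 17

r = 13.6015, theta = 162.8973 deg, z = 17


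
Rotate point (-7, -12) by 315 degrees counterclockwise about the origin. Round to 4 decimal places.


x' = -7*cos(315) - -12*sin(315) = -13.435
y' = -7*sin(315) + -12*cos(315) = -3.5355

(-13.435, -3.5355)


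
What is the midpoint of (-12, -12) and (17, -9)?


Midpoint = ((-12+17)/2, (-12+-9)/2) = (2.5, -10.5)

(2.5, -10.5)


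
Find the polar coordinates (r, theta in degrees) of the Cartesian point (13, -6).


r = sqrt(13^2 + (-6)^2) = 14.3178
theta = atan2(-6, 13) = 335.2249 degrees

r = 14.3178, theta = 335.2249 degrees


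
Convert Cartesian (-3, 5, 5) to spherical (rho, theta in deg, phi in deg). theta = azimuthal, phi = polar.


rho = sqrt((-3)^2 + 5^2 + 5^2) = 7.6811
theta = atan2(5, -3) = 120.9638 deg
phi = acos(5/7.6811) = 49.3871 deg

rho = 7.6811, theta = 120.9638 deg, phi = 49.3871 deg


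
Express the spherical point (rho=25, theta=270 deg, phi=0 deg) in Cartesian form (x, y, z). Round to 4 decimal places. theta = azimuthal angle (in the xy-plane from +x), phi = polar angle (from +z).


x = 25 * sin(0) * cos(270) = 0
y = 25 * sin(0) * sin(270) = 0
z = 25 * cos(0) = 25

(0, 0, 25)


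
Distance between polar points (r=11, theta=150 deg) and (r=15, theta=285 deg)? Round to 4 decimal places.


d = sqrt(r1^2 + r2^2 - 2*r1*r2*cos(t2-t1))
d = sqrt(11^2 + 15^2 - 2*11*15*cos(285-150)) = 24.0696

24.0696


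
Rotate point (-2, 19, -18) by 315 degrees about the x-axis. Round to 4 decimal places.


x' = -2
y' = 19*cos(315) - -18*sin(315) = 0.7071
z' = 19*sin(315) + -18*cos(315) = -26.163

(-2, 0.7071, -26.163)


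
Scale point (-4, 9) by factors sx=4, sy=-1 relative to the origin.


Scaling: (x*sx, y*sy) = (-4*4, 9*-1) = (-16, -9)

(-16, -9)


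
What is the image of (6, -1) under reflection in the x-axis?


Reflection across x-axis: (x, y) -> (x, -y)
(6, -1) -> (6, 1)

(6, 1)


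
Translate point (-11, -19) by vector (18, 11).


Translation: (x+dx, y+dy) = (-11+18, -19+11) = (7, -8)

(7, -8)


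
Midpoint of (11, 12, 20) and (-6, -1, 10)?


Midpoint = ((11+-6)/2, (12+-1)/2, (20+10)/2) = (2.5, 5.5, 15)

(2.5, 5.5, 15)


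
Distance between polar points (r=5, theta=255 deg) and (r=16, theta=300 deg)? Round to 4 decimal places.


d = sqrt(r1^2 + r2^2 - 2*r1*r2*cos(t2-t1))
d = sqrt(5^2 + 16^2 - 2*5*16*cos(300-255)) = 12.9562

12.9562


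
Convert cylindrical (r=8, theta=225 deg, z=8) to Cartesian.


x = 8 * cos(225) = -5.6569
y = 8 * sin(225) = -5.6569
z = 8

(-5.6569, -5.6569, 8)


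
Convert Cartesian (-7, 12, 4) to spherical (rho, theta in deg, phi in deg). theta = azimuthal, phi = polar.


rho = sqrt((-7)^2 + 12^2 + 4^2) = 14.4568
theta = atan2(12, -7) = 120.2564 deg
phi = acos(4/14.4568) = 73.9375 deg

rho = 14.4568, theta = 120.2564 deg, phi = 73.9375 deg


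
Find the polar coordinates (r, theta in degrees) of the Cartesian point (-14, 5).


r = sqrt((-14)^2 + 5^2) = 14.8661
theta = atan2(5, -14) = 160.3462 degrees

r = 14.8661, theta = 160.3462 degrees


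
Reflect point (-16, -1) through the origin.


Reflection through origin: (x, y) -> (-x, -y)
(-16, -1) -> (16, 1)

(16, 1)


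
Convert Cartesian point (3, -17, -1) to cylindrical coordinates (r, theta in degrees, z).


r = sqrt(3^2 + (-17)^2) = 17.2627
theta = atan2(-17, 3) = 280.008 deg
z = -1

r = 17.2627, theta = 280.008 deg, z = -1


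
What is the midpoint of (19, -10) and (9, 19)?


Midpoint = ((19+9)/2, (-10+19)/2) = (14, 4.5)

(14, 4.5)


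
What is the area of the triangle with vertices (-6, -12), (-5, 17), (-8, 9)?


Area = |x1(y2-y3) + x2(y3-y1) + x3(y1-y2)| / 2
= |-6*(17-9) + -5*(9--12) + -8*(-12-17)| / 2
= 39.5

39.5


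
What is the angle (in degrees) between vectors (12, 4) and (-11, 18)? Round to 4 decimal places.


dot = 12*-11 + 4*18 = -60
|u| = 12.6491, |v| = 21.095
cos(angle) = -0.2249
angle = 102.9946 degrees

102.9946 degrees


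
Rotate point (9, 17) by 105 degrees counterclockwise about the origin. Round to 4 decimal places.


x' = 9*cos(105) - 17*sin(105) = -18.7501
y' = 9*sin(105) + 17*cos(105) = 4.2934

(-18.7501, 4.2934)


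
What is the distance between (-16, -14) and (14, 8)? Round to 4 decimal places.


d = sqrt((14--16)^2 + (8--14)^2) = 37.2022

37.2022


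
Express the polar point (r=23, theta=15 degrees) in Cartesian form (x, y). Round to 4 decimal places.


x = 23 * cos(15) = 22.2163
y = 23 * sin(15) = 5.9528

(22.2163, 5.9528)


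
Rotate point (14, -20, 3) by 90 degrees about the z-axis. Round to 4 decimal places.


x' = 14*cos(90) - -20*sin(90) = 20
y' = 14*sin(90) + -20*cos(90) = 14
z' = 3

(20, 14, 3)


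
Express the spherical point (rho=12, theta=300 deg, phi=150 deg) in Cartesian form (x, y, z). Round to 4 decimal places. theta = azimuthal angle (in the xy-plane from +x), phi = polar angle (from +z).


x = 12 * sin(150) * cos(300) = 3
y = 12 * sin(150) * sin(300) = -5.1962
z = 12 * cos(150) = -10.3923

(3, -5.1962, -10.3923)


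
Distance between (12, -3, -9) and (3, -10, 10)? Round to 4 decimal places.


d = sqrt((3-12)^2 + (-10--3)^2 + (10--9)^2) = 22.1585

22.1585


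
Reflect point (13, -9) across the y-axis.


Reflection across y-axis: (x, y) -> (-x, y)
(13, -9) -> (-13, -9)

(-13, -9)


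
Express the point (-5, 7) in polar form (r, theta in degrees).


r = sqrt((-5)^2 + 7^2) = 8.6023
theta = atan2(7, -5) = 125.5377 degrees

r = 8.6023, theta = 125.5377 degrees


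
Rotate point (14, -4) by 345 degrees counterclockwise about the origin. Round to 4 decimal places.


x' = 14*cos(345) - -4*sin(345) = 12.4877
y' = 14*sin(345) + -4*cos(345) = -7.4872

(12.4877, -7.4872)


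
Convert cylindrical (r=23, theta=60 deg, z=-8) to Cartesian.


x = 23 * cos(60) = 11.5
y = 23 * sin(60) = 19.9186
z = -8

(11.5, 19.9186, -8)


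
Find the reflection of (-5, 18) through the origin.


Reflection through origin: (x, y) -> (-x, -y)
(-5, 18) -> (5, -18)

(5, -18)


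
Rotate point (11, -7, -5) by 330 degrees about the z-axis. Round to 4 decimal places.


x' = 11*cos(330) - -7*sin(330) = 6.0263
y' = 11*sin(330) + -7*cos(330) = -11.5622
z' = -5

(6.0263, -11.5622, -5)


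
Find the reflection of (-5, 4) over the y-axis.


Reflection across y-axis: (x, y) -> (-x, y)
(-5, 4) -> (5, 4)

(5, 4)


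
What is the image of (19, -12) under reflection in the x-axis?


Reflection across x-axis: (x, y) -> (x, -y)
(19, -12) -> (19, 12)

(19, 12)


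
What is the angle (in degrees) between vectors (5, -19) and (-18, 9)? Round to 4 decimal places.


dot = 5*-18 + -19*9 = -261
|u| = 19.6469, |v| = 20.1246
cos(angle) = -0.6601
angle = 131.3086 degrees

131.3086 degrees


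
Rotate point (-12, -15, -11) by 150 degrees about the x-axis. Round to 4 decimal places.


x' = -12
y' = -15*cos(150) - -11*sin(150) = 18.4904
z' = -15*sin(150) + -11*cos(150) = 2.0263

(-12, 18.4904, 2.0263)
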